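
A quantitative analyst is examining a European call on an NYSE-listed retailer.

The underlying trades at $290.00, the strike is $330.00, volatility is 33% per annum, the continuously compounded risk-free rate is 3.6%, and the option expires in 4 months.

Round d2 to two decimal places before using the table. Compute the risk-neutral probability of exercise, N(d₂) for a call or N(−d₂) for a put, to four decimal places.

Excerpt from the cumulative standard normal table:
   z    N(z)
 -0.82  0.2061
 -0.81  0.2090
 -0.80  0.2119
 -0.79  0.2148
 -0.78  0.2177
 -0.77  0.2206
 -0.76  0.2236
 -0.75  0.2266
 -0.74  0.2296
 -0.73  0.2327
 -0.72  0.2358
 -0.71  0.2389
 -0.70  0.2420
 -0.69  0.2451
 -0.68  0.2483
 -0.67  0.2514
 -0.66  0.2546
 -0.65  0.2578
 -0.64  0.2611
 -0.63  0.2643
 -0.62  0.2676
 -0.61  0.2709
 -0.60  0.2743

0.2389

σ√T = 0.33 × 0.5774 = 0.1905
d₁ = [ln(290/330) + (0.036 + ½·0.33²)·0.3333] / (σ√T) = (-0.1292 + 0.0301) / 0.1905 = -0.5199 ≈ -0.52
d₂ = -0.5199 − 0.1905 = -0.7105 ≈ -0.71
Risk-neutral Pr[S_T > K] = N(d₂) = N(-0.71) = 0.2389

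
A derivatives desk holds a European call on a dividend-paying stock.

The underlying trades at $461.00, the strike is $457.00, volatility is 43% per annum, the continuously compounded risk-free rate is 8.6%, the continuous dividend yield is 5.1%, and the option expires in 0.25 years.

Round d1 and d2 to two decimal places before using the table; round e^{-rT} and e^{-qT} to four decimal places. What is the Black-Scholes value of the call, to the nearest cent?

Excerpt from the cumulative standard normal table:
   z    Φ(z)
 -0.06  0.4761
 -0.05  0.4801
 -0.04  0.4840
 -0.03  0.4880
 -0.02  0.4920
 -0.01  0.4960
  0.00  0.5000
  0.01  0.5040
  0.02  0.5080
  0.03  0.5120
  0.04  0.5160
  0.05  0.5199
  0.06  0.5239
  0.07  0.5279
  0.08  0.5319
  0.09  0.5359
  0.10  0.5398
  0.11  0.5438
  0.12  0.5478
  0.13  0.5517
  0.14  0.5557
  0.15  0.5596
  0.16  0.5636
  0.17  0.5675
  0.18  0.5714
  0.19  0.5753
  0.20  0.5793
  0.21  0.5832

σ√T = 0.43 × 0.5000 = 0.2150
ln(S/K) + (r − q + σ²/2)T = ln(461/457) + (0.086 − 0.051 + 0.43²/2)·0.25 = 0.0087 + 0.0319 = 0.0406
d₁ = 0.0406 / 0.2150 = 0.1887 ⇒ 0.19
d₂ = d₁ − σ√T = 0.1887 − 0.2150 = -0.0263 ⇒ -0.03
exp(−qT) = exp(−0.051·0.25) = 0.9873;  exp(−rT) = exp(−0.086·0.25) = 0.9787
N(d₁) = N(0.19) = 0.5753;  N(d₂) = N(-0.03) = 0.4880
C = 461·0.9873·0.5753 − 457·0.9787·0.4880 = 261.8451 − 218.2658 = 43.5793

$43.58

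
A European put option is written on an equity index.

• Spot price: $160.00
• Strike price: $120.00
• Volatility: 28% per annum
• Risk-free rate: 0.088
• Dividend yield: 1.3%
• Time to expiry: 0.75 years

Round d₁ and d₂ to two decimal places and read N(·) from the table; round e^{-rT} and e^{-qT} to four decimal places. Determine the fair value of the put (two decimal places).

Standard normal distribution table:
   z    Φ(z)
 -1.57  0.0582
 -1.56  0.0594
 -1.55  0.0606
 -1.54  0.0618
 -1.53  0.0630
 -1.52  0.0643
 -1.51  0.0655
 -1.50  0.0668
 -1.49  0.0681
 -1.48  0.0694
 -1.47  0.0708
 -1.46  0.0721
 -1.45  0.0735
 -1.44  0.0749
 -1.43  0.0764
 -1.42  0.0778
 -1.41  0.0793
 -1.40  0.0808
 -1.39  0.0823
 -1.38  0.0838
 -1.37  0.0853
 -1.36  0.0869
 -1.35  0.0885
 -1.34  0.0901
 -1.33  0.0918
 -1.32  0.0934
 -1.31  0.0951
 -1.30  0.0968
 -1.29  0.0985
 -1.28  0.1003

$1.08

T = 0.75;  σ√T = 0.2425
d₁ = [ln(160/120) + (0.088 − 0.013 + ½·0.28²)·0.75] / (σ√T) = (0.2877 + 0.0857) / 0.2425 = 1.5396 → 1.54
d₂ = 1.5396 − 0.2425 = 1.2971 → 1.30
exp(−qT) = exp(−0.013·0.75) = 0.9903;  exp(−rT) = exp(−0.088·0.75) = 0.9361
N(−d₂) = N(-1.30) = 0.0968;  N(−d₁) = N(-1.54) = 0.0618
P = 120·0.9361·0.0968 − 160·0.9903·0.0618 = 10.8737 − 9.7921 = 1.0817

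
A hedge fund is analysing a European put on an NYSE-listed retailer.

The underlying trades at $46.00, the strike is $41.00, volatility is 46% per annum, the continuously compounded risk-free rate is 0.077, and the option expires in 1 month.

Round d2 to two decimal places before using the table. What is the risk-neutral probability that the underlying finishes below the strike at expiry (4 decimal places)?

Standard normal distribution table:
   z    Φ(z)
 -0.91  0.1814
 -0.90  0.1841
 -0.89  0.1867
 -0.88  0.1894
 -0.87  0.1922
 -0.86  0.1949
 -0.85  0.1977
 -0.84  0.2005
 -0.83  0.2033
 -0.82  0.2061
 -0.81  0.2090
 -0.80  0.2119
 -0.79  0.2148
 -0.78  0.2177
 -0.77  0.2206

0.1977

T = 0.08333;  σ√T = 0.1328
d₁ = [ln(46/41) + (0.077 + 0.46²/2)·0.08333] / 0.1328 = [0.1151 + 0.0152] / 0.1328 = 0.9813 which rounds to 0.98
d₂ = d₁ − σ√T = 0.9813 − 0.1328 = 0.8485 which rounds to 0.85
Risk-neutral Pr[S_T < K] = N(−d₂) = N(-0.85) = 0.1977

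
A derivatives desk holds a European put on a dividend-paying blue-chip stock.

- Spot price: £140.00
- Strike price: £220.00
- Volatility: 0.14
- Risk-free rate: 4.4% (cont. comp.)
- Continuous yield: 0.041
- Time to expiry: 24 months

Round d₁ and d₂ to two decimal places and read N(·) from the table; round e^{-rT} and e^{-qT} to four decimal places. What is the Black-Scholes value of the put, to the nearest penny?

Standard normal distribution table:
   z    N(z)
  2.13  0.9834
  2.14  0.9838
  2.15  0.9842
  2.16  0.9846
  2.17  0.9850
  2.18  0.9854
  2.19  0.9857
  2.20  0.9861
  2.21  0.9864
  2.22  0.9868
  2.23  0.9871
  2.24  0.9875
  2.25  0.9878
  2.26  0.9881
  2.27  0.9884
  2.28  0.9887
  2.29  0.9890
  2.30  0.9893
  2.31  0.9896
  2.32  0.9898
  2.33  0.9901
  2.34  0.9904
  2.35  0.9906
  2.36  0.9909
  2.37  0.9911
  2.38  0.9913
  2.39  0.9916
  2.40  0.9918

£72.64

T = 2;  σ√T = 0.1980
d₁ = [ln(140/220) + (0.044 − 0.041 + ½·0.14²)·2] / (σ√T) = (-0.4520 + 0.0256) / 0.1980 = -2.1536 ≈ -2.15
d₂ = -2.1536 − 0.1980 = -2.3516 ≈ -2.35
e^(−qT) = e^(−0.041·2) = 0.9213;  e^(−rT) = e^(−0.044·2) = 0.9158
N(−d₂) = N(2.35) = 0.9906;  N(−d₁) = N(2.15) = 0.9842
P = 220·0.9158·0.9906 − 140·0.9213·0.9842 = 199.5821 − 126.9441 = 72.6380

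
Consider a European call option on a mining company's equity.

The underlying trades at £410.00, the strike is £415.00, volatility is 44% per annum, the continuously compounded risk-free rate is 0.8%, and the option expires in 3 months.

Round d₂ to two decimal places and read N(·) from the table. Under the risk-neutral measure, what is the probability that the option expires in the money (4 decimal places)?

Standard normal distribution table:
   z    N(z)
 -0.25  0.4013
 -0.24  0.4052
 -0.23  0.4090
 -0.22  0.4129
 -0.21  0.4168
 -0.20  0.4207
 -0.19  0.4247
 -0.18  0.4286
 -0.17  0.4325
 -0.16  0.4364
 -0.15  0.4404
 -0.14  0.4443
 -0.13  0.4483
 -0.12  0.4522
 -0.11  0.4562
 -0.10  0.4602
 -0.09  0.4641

T = 0.25;  σ√T = 0.2200
d₁ = [ln(410/415) + (0.008 + 0.44²/2)·0.25] / 0.2200 = [-0.0121 + 0.0262] / 0.2200 = 0.0640 → 0.06
d₂ = d₁ − σ√T = 0.0640 − 0.2200 = -0.1560 → -0.16
Risk-neutral Pr[S_T > K] = N(d₂) = N(-0.16) = 0.4364

0.4364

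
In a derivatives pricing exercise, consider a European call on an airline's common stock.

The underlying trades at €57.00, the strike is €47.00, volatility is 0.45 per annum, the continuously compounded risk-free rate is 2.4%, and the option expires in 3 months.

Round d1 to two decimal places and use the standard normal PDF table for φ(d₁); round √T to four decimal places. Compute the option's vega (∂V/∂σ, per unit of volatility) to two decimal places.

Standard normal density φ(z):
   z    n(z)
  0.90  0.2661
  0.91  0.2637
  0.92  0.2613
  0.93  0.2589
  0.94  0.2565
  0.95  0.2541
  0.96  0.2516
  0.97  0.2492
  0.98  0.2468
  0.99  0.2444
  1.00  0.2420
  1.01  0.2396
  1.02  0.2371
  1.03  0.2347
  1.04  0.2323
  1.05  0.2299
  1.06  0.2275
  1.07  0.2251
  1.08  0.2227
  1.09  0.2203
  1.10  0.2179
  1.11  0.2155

6.90

σ√T = 0.45 × 0.5000 = 0.2250
d₁ = [ln(57/47) + (0.024 + 0.45²/2)·0.25] / 0.2250 = [0.1929 + 0.0313] / 0.2250 = 0.9965 → 1.00
√T = √0.25 = 0.5000
φ(d₁) = φ(1.00) = 0.2420
vega = S·φ(d₁)·√T = 57·0.2420·0.5000 = 6.8970
(Vega is the same for a European call and put with the same parameters.)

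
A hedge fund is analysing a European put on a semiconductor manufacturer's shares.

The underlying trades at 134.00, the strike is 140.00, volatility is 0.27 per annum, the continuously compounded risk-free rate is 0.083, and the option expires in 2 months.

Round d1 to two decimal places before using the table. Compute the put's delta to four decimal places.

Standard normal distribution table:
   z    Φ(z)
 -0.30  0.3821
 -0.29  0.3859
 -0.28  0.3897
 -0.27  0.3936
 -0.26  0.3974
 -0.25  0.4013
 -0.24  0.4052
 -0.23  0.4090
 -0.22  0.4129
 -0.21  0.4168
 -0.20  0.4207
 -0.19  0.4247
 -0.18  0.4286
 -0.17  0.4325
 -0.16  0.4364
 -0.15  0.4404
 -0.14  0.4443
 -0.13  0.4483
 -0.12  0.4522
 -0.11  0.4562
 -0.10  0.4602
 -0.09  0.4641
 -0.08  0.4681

-0.5871

T = 0.1667;  σ√T = 0.1102
d₁ = [ln(134/140) + (0.083 + 0.27²/2)·0.1667] / 0.1102 = [-0.0438 + 0.0199] / 0.1102 = -0.2168 which rounds to -0.22
N(d₁) = N(-0.22) = 0.4129
Δ_put = N(d₁) − 1 = 0.4129 − 1 = -0.5871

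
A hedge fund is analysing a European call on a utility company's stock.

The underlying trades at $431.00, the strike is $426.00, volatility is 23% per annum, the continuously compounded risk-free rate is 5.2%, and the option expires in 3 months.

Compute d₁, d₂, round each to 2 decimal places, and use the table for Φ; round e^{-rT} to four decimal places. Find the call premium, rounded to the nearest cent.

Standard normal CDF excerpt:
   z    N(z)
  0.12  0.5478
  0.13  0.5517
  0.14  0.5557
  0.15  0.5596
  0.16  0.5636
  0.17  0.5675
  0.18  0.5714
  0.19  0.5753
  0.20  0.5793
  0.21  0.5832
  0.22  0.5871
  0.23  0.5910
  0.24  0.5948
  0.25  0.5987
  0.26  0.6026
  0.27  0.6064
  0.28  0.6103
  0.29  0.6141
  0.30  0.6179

σ√T = 0.23·√0.25 = 0.1150
d₁ = [ln(431/426) + (0.052 + ½·0.23²)·0.25] / (σ√T) = (0.0117 + 0.0196) / 0.1150 = 0.2720 → 0.27
d₂ = 0.2720 − 0.1150 = 0.1570 → 0.16
e^(−rT) = e^(−0.052·0.25) = 0.9871
C = 431·N(0.27) − 426·0.9871·N(0.16) = 431·0.6064 − 426·0.9871·0.5636 = 261.3584 − 236.9964 = 24.3620

$24.36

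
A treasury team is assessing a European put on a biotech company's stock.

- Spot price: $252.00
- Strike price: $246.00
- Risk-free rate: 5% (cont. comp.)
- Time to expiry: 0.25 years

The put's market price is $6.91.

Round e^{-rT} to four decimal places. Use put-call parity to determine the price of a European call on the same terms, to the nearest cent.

e^(−rT) = e^(−0.05·0.25) = 0.9876
Put-call parity: C − P = S − K·e^(−rT) = 252 − 246·0.9876 = 252 − 242.9496 = 9.0504
C = P + (C − P) = 6.91 + (9.0504) = 15.9604

$15.96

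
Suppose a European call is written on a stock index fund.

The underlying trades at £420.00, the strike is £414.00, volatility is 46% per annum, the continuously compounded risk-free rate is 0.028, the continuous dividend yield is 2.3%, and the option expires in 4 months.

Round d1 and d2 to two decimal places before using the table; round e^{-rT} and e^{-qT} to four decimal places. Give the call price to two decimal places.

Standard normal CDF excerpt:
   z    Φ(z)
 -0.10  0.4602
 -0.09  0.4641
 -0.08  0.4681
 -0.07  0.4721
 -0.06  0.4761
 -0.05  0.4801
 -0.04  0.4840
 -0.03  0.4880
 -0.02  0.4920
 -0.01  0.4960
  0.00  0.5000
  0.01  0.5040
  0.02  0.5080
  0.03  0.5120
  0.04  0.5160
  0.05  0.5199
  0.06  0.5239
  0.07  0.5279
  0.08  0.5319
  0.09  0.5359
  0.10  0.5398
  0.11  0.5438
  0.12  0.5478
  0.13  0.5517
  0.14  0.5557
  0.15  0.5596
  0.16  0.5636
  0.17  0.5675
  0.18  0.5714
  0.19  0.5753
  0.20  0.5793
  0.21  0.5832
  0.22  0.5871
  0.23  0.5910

T = 0.3333;  σ√T = 0.2656
d₁ = [ln(420/414) + (0.028 − 0.023 + 0.46²/2)·0.3333] / 0.2656 = [0.0144 + 0.0369] / 0.2656 = 0.1932 → 0.19
d₂ = d₁ − σ√T = 0.1932 − 0.2656 = -0.0723 → -0.07
exp(−qT) = exp(−0.023·0.3333) = 0.9924;  exp(−rT) = exp(−0.028·0.3333) = 0.9907
C = 420·0.9924·N(0.19) − 414·0.9907·N(-0.07) = 420·0.9924·0.5753 − 414·0.9907·0.4721 = 239.7896 − 193.6317 = 46.1579

£46.16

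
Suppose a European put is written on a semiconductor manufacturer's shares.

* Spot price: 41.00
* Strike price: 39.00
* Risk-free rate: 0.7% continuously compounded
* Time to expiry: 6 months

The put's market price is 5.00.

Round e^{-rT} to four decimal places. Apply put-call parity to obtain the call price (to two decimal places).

e^(−rT) = e^(−0.007·0.5) = 0.9965
Put-call parity: C − P = S − K·e^(−rT) = 41 − 39·0.9965 = 41 − 38.8635 = 2.1365
C = P + (C − P) = 5.00 + (2.1365) = 7.1365

7.14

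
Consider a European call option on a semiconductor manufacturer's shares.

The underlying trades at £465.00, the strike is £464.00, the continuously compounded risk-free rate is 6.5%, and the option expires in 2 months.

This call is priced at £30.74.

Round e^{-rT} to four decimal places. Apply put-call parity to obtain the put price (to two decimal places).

£24.73

e^(−rT) = e^(−0.065·0.1667) = 0.9892
Put-call parity: C − P = S − K·e^(−rT) = 465 − 464·0.9892 = 465 − 458.9888 = 6.0112
P = C − (C − P) = 30.74 − (6.0112) = 24.7288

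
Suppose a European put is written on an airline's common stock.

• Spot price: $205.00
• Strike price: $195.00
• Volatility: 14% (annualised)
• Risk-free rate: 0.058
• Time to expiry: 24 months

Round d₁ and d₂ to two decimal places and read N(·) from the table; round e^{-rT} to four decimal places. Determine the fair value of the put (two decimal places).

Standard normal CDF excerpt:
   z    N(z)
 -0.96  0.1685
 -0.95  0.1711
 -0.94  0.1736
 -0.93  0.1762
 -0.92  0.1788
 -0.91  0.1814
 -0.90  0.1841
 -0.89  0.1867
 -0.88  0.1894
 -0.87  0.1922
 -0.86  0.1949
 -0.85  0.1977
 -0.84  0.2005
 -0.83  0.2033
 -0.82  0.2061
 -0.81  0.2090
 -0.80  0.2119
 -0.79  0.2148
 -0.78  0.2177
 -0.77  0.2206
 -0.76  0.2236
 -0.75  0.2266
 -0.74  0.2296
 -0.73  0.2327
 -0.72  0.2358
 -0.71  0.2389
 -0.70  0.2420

T = 2;  σ√T = 0.1980
d₁ = [ln(205/195) + (0.058 + 0.14²/2)·2] / 0.1980 = [0.0500 + 0.1356] / 0.1980 = 0.9375 which rounds to 0.94
d₂ = d₁ − σ√T = 0.9375 − 0.1980 = 0.7395 which rounds to 0.74
exp(−rT) = exp(−0.058·2) = 0.8905
N(−d₂) = N(-0.74) = 0.2296;  N(−d₁) = N(-0.94) = 0.1736
P = 195·0.8905·0.2296 − 205·0.1736 = 39.8695 − 35.5880 = 4.2815

$4.28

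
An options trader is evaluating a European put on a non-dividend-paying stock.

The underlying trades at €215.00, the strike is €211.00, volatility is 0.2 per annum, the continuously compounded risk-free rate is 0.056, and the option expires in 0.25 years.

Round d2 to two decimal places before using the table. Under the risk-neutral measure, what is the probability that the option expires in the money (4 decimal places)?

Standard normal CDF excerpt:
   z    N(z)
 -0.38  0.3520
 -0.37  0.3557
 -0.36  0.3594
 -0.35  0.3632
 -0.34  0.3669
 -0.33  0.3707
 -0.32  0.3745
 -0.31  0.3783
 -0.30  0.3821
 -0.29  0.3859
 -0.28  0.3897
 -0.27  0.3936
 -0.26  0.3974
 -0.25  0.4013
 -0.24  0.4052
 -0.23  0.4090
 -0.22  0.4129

T = 0.25;  σ√T = 0.1000
d₁ = [ln(215/211) + (0.056 + 0.2²/2)·0.25] / 0.1000 = [0.0188 + 0.0190] / 0.1000 = 0.3778 → 0.38
d₂ = d₁ − σ√T = 0.3778 − 0.1000 = 0.2778 → 0.28
Pr(exercise) under Q = N(−d₂) = N(-0.28) = 0.3897

0.3897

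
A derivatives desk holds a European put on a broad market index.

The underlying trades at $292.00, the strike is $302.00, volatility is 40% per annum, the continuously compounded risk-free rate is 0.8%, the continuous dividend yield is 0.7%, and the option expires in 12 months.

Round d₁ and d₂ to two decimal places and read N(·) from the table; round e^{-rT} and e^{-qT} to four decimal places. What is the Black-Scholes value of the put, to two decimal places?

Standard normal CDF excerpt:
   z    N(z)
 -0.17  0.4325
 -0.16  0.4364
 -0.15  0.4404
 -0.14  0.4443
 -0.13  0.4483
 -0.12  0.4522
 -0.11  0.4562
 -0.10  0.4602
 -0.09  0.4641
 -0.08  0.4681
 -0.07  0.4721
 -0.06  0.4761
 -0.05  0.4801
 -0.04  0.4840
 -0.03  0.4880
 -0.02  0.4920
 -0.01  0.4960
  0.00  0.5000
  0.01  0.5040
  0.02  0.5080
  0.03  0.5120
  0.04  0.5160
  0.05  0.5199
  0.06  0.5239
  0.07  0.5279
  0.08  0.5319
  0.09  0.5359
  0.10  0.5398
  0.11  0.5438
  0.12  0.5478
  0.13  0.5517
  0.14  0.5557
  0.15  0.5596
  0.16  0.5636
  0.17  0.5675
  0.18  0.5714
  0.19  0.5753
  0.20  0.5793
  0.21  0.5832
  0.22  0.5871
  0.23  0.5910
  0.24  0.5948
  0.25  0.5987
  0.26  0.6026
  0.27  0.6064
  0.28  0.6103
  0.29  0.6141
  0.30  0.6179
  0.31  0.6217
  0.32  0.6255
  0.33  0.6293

$51.72

σ√T = 0.4 × 1.0000 = 0.4000
d₁ = [ln(292/302) + (0.008 − 0.007 + ½·0.4²)·1] / (σ√T) = (-0.0337 + 0.0810) / 0.4000 = 0.1183 which rounds to 0.12
d₂ = 0.1183 − 0.4000 = -0.2817 which rounds to -0.28
exp(−qT) = exp(−0.007·1) = 0.9930;  exp(−rT) = exp(−0.008·1) = 0.9920
P = 302·0.9920·N(0.28) − 292·0.9930·N(-0.12) = 302·0.9920·0.6103 − 292·0.9930·0.4522 = 182.8361 − 131.1181 = 51.7180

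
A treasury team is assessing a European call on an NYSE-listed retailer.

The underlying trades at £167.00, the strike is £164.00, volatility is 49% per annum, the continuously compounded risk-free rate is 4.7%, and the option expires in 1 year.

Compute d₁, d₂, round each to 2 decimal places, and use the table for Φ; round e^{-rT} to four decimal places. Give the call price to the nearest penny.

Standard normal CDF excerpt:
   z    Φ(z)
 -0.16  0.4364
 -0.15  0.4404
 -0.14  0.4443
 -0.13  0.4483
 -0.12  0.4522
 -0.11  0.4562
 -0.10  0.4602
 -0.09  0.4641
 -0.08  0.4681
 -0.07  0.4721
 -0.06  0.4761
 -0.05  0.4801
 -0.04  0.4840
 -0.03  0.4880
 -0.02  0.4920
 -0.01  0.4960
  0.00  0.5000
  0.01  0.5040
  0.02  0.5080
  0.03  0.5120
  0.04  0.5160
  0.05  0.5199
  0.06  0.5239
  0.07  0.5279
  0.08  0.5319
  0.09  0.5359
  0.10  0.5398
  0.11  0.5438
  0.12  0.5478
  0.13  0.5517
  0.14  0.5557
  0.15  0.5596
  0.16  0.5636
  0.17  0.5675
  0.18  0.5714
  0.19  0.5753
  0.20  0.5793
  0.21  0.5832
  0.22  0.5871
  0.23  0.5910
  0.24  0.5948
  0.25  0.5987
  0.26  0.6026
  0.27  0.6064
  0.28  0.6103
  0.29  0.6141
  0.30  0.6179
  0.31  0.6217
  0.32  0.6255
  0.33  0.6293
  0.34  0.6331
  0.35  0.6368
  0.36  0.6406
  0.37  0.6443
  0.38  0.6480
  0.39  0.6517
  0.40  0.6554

T = 1;  σ√T = 0.4900
d₁ = [ln(167/164) + (0.047 + ½·0.49²)·1] / (σ√T) = (0.0181 + 0.1670) / 0.4900 = 0.3779 ≈ 0.38
d₂ = 0.3779 − 0.4900 = -0.1121 ≈ -0.11
exp(−rT) = exp(−0.047·1) = 0.9541
N(d₁) = N(0.38) = 0.6480;  N(d₂) = N(-0.11) = 0.4562
C = 167·0.6480 − 164·0.9541·0.4562 = 108.2160 − 71.3827 = 36.8333

£36.83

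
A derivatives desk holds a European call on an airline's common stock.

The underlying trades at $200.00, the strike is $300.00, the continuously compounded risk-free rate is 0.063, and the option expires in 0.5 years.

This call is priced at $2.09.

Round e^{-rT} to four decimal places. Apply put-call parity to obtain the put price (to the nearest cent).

exp(−rT) = exp(−0.063·0.5) = 0.9690
Put-call parity: C − P = S − K·e^(−rT) = 200 − 300·0.9690 = 200 − 290.7000 = -90.7000
P = C − (C − P) = 2.09 − (-90.7000) = 92.7900

$92.79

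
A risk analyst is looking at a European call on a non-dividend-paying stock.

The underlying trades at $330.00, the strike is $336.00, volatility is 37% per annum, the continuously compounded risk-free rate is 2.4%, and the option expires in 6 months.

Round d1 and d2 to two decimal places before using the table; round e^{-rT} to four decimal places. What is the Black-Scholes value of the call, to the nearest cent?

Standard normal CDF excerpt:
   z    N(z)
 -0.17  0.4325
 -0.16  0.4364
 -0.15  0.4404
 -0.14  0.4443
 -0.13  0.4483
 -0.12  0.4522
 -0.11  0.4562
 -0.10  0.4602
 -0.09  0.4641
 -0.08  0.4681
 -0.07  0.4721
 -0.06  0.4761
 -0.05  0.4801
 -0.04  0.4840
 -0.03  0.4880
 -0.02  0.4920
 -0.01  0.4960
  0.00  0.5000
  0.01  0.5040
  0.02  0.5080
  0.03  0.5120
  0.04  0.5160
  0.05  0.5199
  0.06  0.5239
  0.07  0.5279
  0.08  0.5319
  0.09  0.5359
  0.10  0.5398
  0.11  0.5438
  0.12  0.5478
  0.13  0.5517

$33.24

T = 0.5;  σ√T = 0.2616
d₁ = [ln(330/336) + (0.024 + 0.37²/2)·0.5] / 0.2616 = [-0.0180 + 0.0462] / 0.2616 = 0.1078 ≈ 0.11
d₂ = d₁ − σ√T = 0.1078 − 0.2616 = -0.1538 ≈ -0.15
e^(−rT) = e^(−0.024·0.5) = 0.9881
N(d₁) = N(0.11) = 0.5438;  N(d₂) = N(-0.15) = 0.4404
C = 330·0.5438 − 336·0.9881·0.4404 = 179.4540 − 146.2135 = 33.2405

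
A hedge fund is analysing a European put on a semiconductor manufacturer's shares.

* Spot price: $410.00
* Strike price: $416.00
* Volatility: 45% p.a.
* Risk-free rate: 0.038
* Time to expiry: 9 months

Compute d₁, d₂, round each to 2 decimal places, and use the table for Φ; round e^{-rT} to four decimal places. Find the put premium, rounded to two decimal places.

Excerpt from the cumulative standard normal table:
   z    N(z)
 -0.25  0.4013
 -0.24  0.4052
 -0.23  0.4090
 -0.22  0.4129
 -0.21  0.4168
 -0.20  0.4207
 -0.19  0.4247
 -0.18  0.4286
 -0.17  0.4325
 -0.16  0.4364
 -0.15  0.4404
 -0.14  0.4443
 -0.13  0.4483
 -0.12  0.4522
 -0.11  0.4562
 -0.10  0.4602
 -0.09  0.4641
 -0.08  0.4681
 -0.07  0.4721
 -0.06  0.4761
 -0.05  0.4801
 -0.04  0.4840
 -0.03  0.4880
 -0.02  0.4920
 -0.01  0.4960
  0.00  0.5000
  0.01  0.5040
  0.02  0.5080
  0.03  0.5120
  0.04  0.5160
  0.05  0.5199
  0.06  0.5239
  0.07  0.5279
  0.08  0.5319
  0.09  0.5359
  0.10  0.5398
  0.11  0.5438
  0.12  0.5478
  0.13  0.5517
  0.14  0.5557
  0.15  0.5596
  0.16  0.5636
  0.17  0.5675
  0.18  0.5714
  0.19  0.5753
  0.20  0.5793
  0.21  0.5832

$60.18

T = 0.75;  σ√T = 0.3897
d₁ = [ln(410/416) + (0.038 + ½·0.45²)·0.75] / (σ√T) = (-0.0145 + 0.1044) / 0.3897 = 0.2307 ≈ 0.23
d₂ = 0.2307 − 0.3897 = -0.1590 ≈ -0.16
e^(−rT) = e^(−0.038·0.75) = 0.9719
P = 416·0.9719·N(0.16) − 410·N(-0.23) = 416·0.9719·0.5636 − 410·0.4090 = 227.8693 − 167.6900 = 60.1793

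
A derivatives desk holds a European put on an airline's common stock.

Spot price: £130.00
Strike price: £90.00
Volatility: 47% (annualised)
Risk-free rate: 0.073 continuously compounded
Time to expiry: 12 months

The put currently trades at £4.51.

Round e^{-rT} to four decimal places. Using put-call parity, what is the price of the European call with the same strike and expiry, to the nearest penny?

exp(−rT) = exp(−0.073·1) = 0.9296
Put-call parity: C − P = S − K·e^(−rT) = 130 − 90·0.9296 = 130 − 83.6640 = 46.3360
C = P + (C − P) = 4.51 + (46.3360) = 50.8460

£50.85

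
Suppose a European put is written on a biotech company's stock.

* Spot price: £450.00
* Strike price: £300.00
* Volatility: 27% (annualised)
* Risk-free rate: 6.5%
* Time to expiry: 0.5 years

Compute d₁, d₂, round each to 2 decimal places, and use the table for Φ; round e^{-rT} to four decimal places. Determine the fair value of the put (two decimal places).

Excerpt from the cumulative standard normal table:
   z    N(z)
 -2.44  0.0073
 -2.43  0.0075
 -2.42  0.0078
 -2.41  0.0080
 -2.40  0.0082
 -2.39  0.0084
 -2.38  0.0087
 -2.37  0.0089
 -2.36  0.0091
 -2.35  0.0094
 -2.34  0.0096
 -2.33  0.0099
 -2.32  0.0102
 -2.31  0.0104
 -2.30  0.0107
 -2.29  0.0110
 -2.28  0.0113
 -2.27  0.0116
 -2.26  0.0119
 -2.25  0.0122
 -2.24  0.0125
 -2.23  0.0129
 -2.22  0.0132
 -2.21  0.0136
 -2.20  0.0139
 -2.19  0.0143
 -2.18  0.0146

σ√T = 0.27 × 0.7071 = 0.1909
d₁ = [ln(450/300) + (0.065 + 0.27²/2)·0.5] / 0.1909 = [0.4055 + 0.0507] / 0.1909 = 2.3894 ⇒ 2.39
d₂ = d₁ − σ√T = 2.3894 − 0.1909 = 2.1985 ⇒ 2.20
e^(−rT) = e^(−0.065·0.5) = 0.9680
N(−d₂) = N(-2.20) = 0.0139;  N(−d₁) = N(-2.39) = 0.0084
P = 300·0.9680·0.0139 − 450·0.0084 = 4.0366 − 3.7800 = 0.2566

£0.26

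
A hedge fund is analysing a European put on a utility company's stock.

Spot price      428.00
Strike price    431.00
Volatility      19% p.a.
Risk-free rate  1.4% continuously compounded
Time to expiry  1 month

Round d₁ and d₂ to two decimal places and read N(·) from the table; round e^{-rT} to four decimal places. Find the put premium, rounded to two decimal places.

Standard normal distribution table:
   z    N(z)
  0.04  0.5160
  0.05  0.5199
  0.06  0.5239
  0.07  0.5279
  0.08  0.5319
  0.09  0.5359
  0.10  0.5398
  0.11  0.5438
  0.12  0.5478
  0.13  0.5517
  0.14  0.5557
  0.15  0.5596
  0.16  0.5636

σ√T = 0.19 × 0.2887 = 0.0548
ln(S/K) + (r + σ²/2)T = ln(428/431) + (0.014 + 0.19²/2)·0.08333 = -0.0070 + 0.0027 = -0.0043
d₁ = -0.0043 / 0.0548 = -0.0787 ≈ -0.08
d₂ = d₁ − σ√T = -0.0787 − 0.0548 = -0.1335 ≈ -0.13
exp(−rT) = exp(−0.014·0.08333) = 0.9988
N(−d₂) = N(0.13) = 0.5517;  N(−d₁) = N(0.08) = 0.5319
P = 431·0.9988·0.5517 − 428·0.5319 = 237.4974 − 227.6532 = 9.8442

9.84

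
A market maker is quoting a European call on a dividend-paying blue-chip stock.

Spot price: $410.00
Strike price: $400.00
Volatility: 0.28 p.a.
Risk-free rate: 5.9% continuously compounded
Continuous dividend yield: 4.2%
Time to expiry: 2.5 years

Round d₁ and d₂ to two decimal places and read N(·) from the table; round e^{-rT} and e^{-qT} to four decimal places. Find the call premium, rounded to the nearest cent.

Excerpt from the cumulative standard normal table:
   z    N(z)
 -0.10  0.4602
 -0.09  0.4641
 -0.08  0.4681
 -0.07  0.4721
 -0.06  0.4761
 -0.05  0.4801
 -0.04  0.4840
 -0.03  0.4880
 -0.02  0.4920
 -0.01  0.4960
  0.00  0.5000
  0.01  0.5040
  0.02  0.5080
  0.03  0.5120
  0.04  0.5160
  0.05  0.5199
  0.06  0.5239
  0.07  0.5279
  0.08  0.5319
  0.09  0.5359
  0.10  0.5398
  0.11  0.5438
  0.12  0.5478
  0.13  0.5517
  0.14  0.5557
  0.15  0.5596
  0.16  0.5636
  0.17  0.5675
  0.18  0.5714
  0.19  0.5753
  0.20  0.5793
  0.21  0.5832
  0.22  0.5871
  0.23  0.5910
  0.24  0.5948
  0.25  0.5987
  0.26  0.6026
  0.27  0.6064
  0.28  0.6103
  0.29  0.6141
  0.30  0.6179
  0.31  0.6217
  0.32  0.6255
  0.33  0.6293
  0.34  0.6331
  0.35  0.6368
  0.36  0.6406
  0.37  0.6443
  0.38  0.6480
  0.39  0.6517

σ√T = 0.28 × 1.5811 = 0.4427
d₁ = [ln(410/400) + (0.059 − 0.042 + ½·0.28²)·2.5] / (σ√T) = (0.0247 + 0.1405) / 0.4427 = 0.3731 ≈ 0.37
d₂ = 0.3731 − 0.4427 = -0.0696 ≈ -0.07
e^(−qT) = e^(−0.042·2.5) = 0.9003;  e^(−rT) = e^(−0.059·2.5) = 0.8629
N(d₁) = N(0.37) = 0.6443;  N(d₂) = N(-0.07) = 0.4721
C = 410·0.9003·0.6443 − 400·0.8629·0.4721 = 237.8259 − 162.9500 = 74.8759

$74.88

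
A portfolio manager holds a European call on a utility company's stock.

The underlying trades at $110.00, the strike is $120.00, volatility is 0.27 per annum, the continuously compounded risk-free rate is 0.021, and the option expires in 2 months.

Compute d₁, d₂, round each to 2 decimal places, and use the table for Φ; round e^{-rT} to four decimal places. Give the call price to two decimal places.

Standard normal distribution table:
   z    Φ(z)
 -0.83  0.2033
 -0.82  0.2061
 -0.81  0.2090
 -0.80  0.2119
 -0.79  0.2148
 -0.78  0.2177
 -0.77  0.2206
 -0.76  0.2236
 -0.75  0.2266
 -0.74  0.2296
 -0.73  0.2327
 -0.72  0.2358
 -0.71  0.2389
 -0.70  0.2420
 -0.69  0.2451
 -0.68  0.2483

σ√T = 0.27 × 0.4082 = 0.1102
d₁ = [ln(110/120) + (0.021 + ½·0.27²)·0.1667] / (σ√T) = (-0.0870 + 0.0096) / 0.1102 = -0.7025 → -0.70
d₂ = -0.7025 − 0.1102 = -0.8127 → -0.81
e^(−rT) = e^(−0.021·0.1667) = 0.9965
C = 110·N(-0.70) − 120·0.9965·N(-0.81) = 110·0.2420 − 120·0.9965·0.2090 = 26.6200 − 24.9922 = 1.6278

$1.63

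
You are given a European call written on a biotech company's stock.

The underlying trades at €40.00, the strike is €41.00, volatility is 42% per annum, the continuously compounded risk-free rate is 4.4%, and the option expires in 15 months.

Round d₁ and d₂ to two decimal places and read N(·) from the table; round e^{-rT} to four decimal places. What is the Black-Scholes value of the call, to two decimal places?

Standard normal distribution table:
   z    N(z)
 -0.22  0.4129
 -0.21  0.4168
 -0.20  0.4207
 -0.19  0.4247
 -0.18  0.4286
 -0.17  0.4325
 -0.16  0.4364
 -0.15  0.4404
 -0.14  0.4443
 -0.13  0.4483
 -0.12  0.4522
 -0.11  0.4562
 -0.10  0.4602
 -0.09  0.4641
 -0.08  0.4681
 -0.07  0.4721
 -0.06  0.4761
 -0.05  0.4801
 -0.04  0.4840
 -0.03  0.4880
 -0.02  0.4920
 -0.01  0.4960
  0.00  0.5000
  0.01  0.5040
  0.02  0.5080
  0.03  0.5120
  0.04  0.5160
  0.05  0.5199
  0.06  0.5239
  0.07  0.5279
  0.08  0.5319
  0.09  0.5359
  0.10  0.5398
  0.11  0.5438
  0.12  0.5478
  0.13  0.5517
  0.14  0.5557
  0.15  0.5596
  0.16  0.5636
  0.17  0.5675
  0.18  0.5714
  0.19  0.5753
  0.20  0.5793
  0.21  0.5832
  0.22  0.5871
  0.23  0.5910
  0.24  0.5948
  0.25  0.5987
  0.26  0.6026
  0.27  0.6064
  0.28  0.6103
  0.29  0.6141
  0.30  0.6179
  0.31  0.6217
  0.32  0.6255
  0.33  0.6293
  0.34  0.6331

σ√T = 0.42 × 1.1180 = 0.4696
d₁ = [ln(40/41) + (0.044 + 0.42²/2)·1.25] / 0.4696 = [-0.0247 + 0.1652] / 0.4696 = 0.2993 → 0.30
d₂ = d₁ − σ√T = 0.2993 − 0.4696 = -0.1702 → -0.17
exp(−rT) = exp(−0.044·1.25) = 0.9465
C = 40·N(0.30) − 41·0.9465·N(-0.17) = 40·0.6179 − 41·0.9465·0.4325 = 24.7160 − 16.7838 = 7.9322

€7.93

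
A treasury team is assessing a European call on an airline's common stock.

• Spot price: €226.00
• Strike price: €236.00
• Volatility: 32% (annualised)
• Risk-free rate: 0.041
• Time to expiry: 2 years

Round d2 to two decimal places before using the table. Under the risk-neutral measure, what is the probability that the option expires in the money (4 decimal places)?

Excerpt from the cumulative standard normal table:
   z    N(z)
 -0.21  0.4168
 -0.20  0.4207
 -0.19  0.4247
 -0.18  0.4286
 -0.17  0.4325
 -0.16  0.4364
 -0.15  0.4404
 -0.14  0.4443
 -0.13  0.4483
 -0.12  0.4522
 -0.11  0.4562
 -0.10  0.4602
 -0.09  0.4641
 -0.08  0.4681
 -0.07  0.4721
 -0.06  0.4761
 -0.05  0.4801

σ√T = 0.32·√2 = 0.4525
ln(S/K) + (r + σ²/2)T = ln(226/236) + (0.041 + 0.32²/2)·2 = -0.0433 + 0.1844 = 0.1411
d₁ = 0.1411 / 0.4525 = 0.3118 → 0.31
d₂ = d₁ − σ√T = 0.3118 − 0.4525 = -0.1408 → -0.14
Risk-neutral Pr[S_T > K] = N(d₂) = N(-0.14) = 0.4443

0.4443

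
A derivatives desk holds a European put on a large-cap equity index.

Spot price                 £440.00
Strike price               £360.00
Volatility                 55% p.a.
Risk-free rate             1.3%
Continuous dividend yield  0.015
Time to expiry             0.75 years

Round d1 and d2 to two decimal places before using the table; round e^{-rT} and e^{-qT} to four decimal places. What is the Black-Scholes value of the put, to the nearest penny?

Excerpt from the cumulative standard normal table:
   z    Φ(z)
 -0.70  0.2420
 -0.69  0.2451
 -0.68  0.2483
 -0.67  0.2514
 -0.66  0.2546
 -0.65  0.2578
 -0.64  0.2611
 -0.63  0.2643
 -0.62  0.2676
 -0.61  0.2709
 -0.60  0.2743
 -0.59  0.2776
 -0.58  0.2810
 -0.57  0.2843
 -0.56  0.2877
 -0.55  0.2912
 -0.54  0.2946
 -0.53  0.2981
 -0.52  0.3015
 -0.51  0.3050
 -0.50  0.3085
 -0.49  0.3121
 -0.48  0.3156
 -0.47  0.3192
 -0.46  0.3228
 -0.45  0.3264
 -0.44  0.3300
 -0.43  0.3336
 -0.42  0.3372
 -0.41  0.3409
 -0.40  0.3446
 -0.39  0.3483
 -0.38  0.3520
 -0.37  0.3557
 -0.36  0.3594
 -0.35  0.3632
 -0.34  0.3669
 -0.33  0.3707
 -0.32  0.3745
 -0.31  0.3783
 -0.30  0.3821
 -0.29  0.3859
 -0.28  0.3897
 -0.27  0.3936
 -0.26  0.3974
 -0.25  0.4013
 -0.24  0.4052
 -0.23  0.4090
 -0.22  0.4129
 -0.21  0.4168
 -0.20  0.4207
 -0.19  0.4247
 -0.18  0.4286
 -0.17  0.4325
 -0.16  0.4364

T = 0.75;  σ√T = 0.4763
ln(S/K) + (r − q + σ²/2)T = ln(440/360) + (0.013 − 0.015 + 0.55²/2)·0.75 = 0.2007 + 0.1119 = 0.3126
d₁ = 0.3126 / 0.4763 = 0.6563 which rounds to 0.66
d₂ = d₁ − σ√T = 0.6563 − 0.4763 = 0.1800 which rounds to 0.18
exp(−qT) = exp(−0.015·0.75) = 0.9888;  exp(−rT) = exp(−0.013·0.75) = 0.9903
P = 360·0.9903·N(-0.18) − 440·0.9888·N(-0.66) = 360·0.9903·0.4286 − 440·0.9888·0.2546 = 152.7993 − 110.7693 = 42.0300

£42.03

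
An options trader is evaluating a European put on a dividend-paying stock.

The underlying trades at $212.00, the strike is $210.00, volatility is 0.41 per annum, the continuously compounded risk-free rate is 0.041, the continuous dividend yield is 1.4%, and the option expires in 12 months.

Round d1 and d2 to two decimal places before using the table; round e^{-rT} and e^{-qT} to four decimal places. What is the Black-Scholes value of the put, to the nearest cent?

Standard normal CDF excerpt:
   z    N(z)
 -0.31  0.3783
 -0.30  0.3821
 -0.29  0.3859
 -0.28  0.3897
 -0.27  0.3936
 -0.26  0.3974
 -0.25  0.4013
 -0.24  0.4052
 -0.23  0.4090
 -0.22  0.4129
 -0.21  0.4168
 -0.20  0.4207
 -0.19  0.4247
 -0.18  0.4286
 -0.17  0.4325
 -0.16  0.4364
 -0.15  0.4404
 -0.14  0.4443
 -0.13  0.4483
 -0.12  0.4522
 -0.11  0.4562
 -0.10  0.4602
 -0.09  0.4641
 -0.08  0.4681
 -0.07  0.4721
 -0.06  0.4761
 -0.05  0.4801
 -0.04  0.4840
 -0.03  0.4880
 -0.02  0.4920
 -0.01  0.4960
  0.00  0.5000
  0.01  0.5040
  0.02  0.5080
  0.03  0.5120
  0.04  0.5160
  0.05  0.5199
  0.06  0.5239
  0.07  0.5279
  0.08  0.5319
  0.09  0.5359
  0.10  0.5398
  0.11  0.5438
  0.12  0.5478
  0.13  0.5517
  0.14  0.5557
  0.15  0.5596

$29.74

T = 1;  σ√T = 0.4100
ln(S/K) + (r − q + σ²/2)T = ln(212/210) + (0.041 − 0.014 + 0.41²/2)·1 = 0.0095 + 0.1110 = 0.1205
d₁ = 0.1205 / 0.4100 = 0.2940 → 0.29
d₂ = d₁ − σ√T = 0.2940 − 0.4100 = -0.1160 → -0.12
exp(−qT) = exp(−0.014·1) = 0.9861;  exp(−rT) = exp(−0.041·1) = 0.9598
N(−d₂) = N(0.12) = 0.5478;  N(−d₁) = N(-0.29) = 0.3859
P = 210·0.9598·0.5478 − 212·0.9861·0.3859 = 110.4135 − 80.6736 = 29.7398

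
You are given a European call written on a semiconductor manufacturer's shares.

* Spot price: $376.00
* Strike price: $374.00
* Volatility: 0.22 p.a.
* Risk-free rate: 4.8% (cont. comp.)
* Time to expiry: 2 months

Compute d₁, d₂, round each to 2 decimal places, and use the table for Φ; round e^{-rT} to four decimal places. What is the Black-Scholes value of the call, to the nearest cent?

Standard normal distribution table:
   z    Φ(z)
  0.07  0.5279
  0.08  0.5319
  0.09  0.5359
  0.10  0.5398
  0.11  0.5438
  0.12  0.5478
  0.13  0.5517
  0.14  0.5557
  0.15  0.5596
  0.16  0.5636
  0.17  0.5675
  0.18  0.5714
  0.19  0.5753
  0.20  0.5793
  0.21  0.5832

σ√T = 0.22·√0.1667 = 0.0898
d₁ = [ln(376/374) + (0.048 + 0.22²/2)·0.1667] / 0.0898 = [0.0053 + 0.0120] / 0.0898 = 0.1934 → 0.19
d₂ = d₁ − σ√T = 0.1934 − 0.0898 = 0.1035 → 0.10
exp(−rT) = exp(−0.048·0.1667) = 0.9920
N(d₁) = N(0.19) = 0.5753;  N(d₂) = N(0.10) = 0.5398
C = 376·0.5753 − 374·0.9920·0.5398 = 216.3128 − 200.2701 = 16.0427

$16.04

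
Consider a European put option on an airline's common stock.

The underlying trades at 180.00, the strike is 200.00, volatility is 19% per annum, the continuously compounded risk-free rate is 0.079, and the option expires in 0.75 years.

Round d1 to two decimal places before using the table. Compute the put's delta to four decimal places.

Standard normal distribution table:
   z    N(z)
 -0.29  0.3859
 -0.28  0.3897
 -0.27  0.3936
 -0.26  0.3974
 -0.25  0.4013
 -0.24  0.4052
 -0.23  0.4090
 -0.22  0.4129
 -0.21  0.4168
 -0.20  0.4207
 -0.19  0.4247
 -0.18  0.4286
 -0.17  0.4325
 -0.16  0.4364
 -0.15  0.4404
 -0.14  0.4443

-0.5793

σ√T = 0.19·√0.75 = 0.1645
ln(S/K) + (r + σ²/2)T = ln(180/200) + (0.079 + 0.19²/2)·0.75 = -0.1054 + 0.0728 = -0.0326
d₁ = -0.0326 / 0.1645 = -0.1980 → -0.20
N(d₁) = N(-0.20) = 0.4207
Δ_put = N(d₁) − 1 = 0.4207 − 1 = -0.5793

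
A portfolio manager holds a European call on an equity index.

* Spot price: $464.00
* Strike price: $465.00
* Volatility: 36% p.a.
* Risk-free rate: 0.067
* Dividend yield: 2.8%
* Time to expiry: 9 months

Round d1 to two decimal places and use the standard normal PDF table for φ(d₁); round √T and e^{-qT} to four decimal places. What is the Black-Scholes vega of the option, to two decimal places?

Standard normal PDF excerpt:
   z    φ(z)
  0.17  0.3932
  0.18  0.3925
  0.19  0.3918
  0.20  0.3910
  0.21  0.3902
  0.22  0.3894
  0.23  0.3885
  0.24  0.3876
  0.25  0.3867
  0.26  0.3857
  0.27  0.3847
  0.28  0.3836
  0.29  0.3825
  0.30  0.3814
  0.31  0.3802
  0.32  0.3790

152.51

σ√T = 0.36·√0.75 = 0.3118
ln(S/K) + (r − q + σ²/2)T = ln(464/465) + (0.067 − 0.028 + 0.36²/2)·0.75 = -0.0022 + 0.0779 = 0.0757
d₁ = 0.0757 / 0.3118 = 0.2428 which rounds to 0.24
√T = √0.75 = 0.8660
φ(d₁) = φ(0.24) = 0.3876
e^(−qT) = e^(−0.028·0.75) = 0.9792
vega = S·e^(−qT)·φ(d₁)·√T = 464·0.9792·0.3876·0.8660 = 152.5074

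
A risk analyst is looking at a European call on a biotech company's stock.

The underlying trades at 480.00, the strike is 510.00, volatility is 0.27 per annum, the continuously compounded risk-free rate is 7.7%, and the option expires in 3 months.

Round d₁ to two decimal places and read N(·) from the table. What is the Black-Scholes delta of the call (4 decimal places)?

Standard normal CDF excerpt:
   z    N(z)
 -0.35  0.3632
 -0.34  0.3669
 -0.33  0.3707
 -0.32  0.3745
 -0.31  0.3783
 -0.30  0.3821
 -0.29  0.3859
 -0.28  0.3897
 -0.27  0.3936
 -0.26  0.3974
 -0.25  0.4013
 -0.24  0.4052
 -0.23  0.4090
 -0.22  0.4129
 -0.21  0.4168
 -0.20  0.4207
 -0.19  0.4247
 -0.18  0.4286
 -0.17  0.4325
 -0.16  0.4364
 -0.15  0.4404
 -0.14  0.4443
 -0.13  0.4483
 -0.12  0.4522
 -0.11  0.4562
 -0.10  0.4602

0.4052

σ√T = 0.27·√0.25 = 0.1350
d₁ = [ln(480/510) + (0.077 + 0.27²/2)·0.25] / 0.1350 = [-0.0606 + 0.0284] / 0.1350 = -0.2390 → -0.24
N(d₁) = N(-0.24) = 0.4052
Δ_call = N(d₁) = 0.4052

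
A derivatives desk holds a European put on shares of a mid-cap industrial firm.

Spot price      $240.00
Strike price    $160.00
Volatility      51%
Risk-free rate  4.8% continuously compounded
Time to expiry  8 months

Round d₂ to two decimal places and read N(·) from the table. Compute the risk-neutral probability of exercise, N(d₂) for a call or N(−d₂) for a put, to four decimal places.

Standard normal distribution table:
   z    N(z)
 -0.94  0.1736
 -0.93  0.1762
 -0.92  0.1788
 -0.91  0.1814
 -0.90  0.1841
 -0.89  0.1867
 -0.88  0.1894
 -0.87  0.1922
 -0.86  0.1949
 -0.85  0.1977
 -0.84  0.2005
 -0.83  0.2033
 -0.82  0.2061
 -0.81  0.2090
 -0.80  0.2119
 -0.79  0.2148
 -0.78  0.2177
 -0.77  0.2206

σ√T = 0.51 × 0.8165 = 0.4164
d₁ = [ln(240/160) + (0.048 + 0.51²/2)·0.6667] / 0.4164 = [0.4055 + 0.1187] / 0.4164 = 1.2588 which rounds to 1.26
d₂ = d₁ − σ√T = 1.2588 − 0.4164 = 0.8423 which rounds to 0.84
Risk-neutral Pr[S_T < K] = N(−d₂) = N(-0.84) = 0.2005

0.2005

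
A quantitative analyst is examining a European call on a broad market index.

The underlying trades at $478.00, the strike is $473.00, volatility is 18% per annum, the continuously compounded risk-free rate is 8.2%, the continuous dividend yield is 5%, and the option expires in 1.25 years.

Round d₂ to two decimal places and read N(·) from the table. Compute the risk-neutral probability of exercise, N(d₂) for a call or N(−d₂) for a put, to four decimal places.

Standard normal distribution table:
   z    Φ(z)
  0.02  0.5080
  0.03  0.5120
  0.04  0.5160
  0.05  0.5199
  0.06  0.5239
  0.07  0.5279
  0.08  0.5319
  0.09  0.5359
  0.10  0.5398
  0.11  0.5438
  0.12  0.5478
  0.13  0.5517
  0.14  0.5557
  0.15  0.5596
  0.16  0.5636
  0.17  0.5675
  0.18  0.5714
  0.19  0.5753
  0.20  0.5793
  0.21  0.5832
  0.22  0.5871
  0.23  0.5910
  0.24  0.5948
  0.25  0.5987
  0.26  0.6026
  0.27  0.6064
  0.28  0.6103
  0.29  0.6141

0.5596

σ√T = 0.18·√1.25 = 0.2012
d₁ = [ln(478/473) + (0.082 − 0.05 + 0.18²/2)·1.25] / 0.2012 = [0.0105 + 0.0602] / 0.2012 = 0.3516 → 0.35
d₂ = d₁ − σ√T = 0.3516 − 0.2012 = 0.1504 → 0.15
Risk-neutral Pr[S_T > K] = N(d₂) = N(0.15) = 0.5596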